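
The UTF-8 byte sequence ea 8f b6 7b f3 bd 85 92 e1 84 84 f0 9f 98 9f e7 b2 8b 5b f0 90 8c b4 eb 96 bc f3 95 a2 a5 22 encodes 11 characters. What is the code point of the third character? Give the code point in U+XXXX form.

U+FD152

Offset 0: leading byte 0xEA = 11101010 → 3-byte char #1 = EA 8F B6.
Offset 3: leading byte 0x7B = 01111011 → 1-byte char #2 = 7B.
Offset 4: leading byte 0xF3 = 11110011 → 4-byte char #3 = F3 BD 85 92.
Leading byte 0xF3 = 11110011 matches 11110xxx → 4-byte sequence.
Byte 1: 0xF3 = 11110011, payload 011 (3 bits).
Byte 2: 0xBD = 10111101 (10xxxxxx ✓), payload 111101.
Byte 3: 0x85 = 10000101 (10xxxxxx ✓), payload 000101.
Byte 4: 0x92 = 10010010 (10xxxxxx ✓), payload 010010.
Concatenate: 011111101000101010010 = 0xFD152 (21 bits → U+FD152).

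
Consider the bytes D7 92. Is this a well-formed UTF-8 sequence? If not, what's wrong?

valid

Leading byte 0xD7 = 11010111 → 2-byte form.
Continuation bytes 0x92=10010010 all match 10xxxxxx.
Decoded value 0x5D2 is ≥ 0x80 (shortest form) and not a surrogate.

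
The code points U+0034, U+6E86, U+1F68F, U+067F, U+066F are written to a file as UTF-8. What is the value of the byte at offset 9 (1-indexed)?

1-indexed offset 9 is 0-indexed offset 8.
U+0034 → 1-byte form 34 at offsets 0–0.
U+6E86 → 3-byte form E6 BA 86 at offsets 1–3.
U+1F68F → 4-byte form F0 9F 9A 8F at offsets 4–7.
U+067F → 2-byte form D9 BF at offsets 8–9.
Offset 8 falls in char 4's range; it's byte 1 of D9 BF = 0xD9.

0xD9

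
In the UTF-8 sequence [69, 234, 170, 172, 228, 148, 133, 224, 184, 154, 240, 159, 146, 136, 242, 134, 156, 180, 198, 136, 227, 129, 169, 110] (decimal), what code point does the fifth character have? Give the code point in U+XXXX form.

U+1F488

Offset 0: leading byte 0x45 = 01000101 → 1-byte char #1 = 45.
Offset 1: leading byte 0xEA = 11101010 → 3-byte char #2 = EA AA AC.
Offset 4: leading byte 0xE4 = 11100100 → 3-byte char #3 = E4 94 85.
Offset 7: leading byte 0xE0 = 11100000 → 3-byte char #4 = E0 B8 9A.
Offset 10: leading byte 0xF0 = 11110000 → 4-byte char #5 = F0 9F 92 88.
Leading byte 0xF0 = 11110000 matches 11110xxx → 4-byte sequence.
Byte 1: 0xF0 = 11110000, payload 000 (3 bits).
Byte 2: 0x9F = 10011111 (10xxxxxx ✓), payload 011111.
Byte 3: 0x92 = 10010010 (10xxxxxx ✓), payload 010010.
Byte 4: 0x88 = 10001000 (10xxxxxx ✓), payload 001000.
Concatenate: 000011111010010001000 = 0x1F488 (21 bits → U+1F488).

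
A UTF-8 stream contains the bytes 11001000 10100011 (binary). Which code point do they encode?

Leading byte 0xC8 = 11001000 matches 110xxxxx → 2-byte sequence.
Byte 1: 0xC8 = 11001000, payload 01000 (5 bits).
Byte 2: 0xA3 = 10100011 (10xxxxxx ✓), payload 100011.
Concatenate: 01000100011 = 0x223 (11 bits → U+0223).

U+0223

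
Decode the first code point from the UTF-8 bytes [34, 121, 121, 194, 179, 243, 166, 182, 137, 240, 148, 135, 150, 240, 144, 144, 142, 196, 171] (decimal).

U+0022

Offset 0: leading byte 0x22 = 00100010 → 1-byte char #1 = 22.
Leading byte 0x22 = 00100010 matches 0xxxxxxx → 1-byte sequence.
Byte 1: 0x22 = 00100010, payload 0100010 (7 bits).
Concatenate: 0100010 = 0x22 (7 bits → U+0022).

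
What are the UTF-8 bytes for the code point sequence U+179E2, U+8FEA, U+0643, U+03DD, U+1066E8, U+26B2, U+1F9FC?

F0 97 A7 A2 E8 BF AA D9 83 CF 9D F4 86 9B A8 E2 9A B2 F0 9F A7 BC

U+179E2: 4-byte form → F0 97 A7 A2.
U+8FEA: 3-byte form → E8 BF AA.
U+0643: 2-byte form → D9 83.
U+03DD: 2-byte form → CF 9D.
U+1066E8: 4-byte form → F4 86 9B A8.
U+26B2: 3-byte form → E2 9A B2.
U+1F9FC: 4-byte form → F0 9F A7 BC.
Concatenated (22 bytes): F0 97 A7 A2 E8 BF AA D9 83 CF 9D F4 86 9B A8 E2 9A B2 F0 9F A7 BC.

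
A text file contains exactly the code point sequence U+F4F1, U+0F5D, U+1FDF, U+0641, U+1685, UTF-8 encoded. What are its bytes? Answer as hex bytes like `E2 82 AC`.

EF 93 B1 E0 BD 9D E1 BF 9F D9 81 E1 9A 85

U+F4F1: 3-byte form → EF 93 B1.
U+0F5D: 3-byte form → E0 BD 9D.
U+1FDF: 3-byte form → E1 BF 9F.
U+0641: 2-byte form → D9 81.
U+1685: 3-byte form → E1 9A 85.
Concatenated (14 bytes): EF 93 B1 E0 BD 9D E1 BF 9F D9 81 E1 9A 85.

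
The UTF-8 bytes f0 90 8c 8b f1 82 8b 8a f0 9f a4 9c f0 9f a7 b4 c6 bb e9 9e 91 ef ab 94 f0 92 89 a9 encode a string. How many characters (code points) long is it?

8

Byte at offset 0: 0xF0 = 11110000 → 4-byte char (#1). Advance 4.
Byte at offset 4: 0xF1 = 11110001 → 4-byte char (#2). Advance 4.
Byte at offset 8: 0xF0 = 11110000 → 4-byte char (#3). Advance 4.
Byte at offset 12: 0xF0 = 11110000 → 4-byte char (#4). Advance 4.
Byte at offset 16: 0xC6 = 11000110 → 2-byte char (#5). Advance 2.
Byte at offset 18: 0xE9 = 11101001 → 3-byte char (#6). Advance 3.
Byte at offset 21: 0xEF = 11101111 → 3-byte char (#7). Advance 3.
Byte at offset 24: 0xF0 = 11110000 → 4-byte char (#8). Advance 4.
Reached end at offset 28 after 8 code points.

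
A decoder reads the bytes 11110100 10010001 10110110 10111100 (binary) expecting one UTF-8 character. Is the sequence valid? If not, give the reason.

invalid (encodes a value above U+10FFFF)

Leading byte 0xF4 = 11110100 → 4-byte form.
Payload = 0x111DBC, which exceeds U+10FFFF, the maximum Unicode code point. (Leading bytes F5–FF, or F4 followed by ≥ 0x90, are invalid.)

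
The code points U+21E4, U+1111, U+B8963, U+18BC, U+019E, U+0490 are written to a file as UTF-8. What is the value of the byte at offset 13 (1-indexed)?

0xBC

1-indexed offset 13 is 0-indexed offset 12.
U+21E4 → 3-byte form E2 87 A4 at offsets 0–2.
U+1111 → 3-byte form E1 84 91 at offsets 3–5.
U+B8963 → 4-byte form F2 B8 A5 A3 at offsets 6–9.
U+18BC → 3-byte form E1 A2 BC at offsets 10–12.
Offset 12 falls in char 4's range; it's byte 3 of E1 A2 BC = 0xBC.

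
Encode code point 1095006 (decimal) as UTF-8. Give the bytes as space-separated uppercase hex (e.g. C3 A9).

U+10B55E = 0x10B55E = 1095006 decimal. In range U+10000–U+10FFFF → 4-byte form: 11110xxx 10xxxxxx 10xxxxxx 10xxxxxx.
Binary (21 bits): 100001011010101011110.
Split 3+6+6+6: 100 | 001011 | 010101 | 011110.
Byte 1: 11110100 = 0xF4.
Byte 2: 10001011 = 0x8B.
Byte 3: 10010101 = 0x95.
Byte 4: 10011110 = 0x9E.

F4 8B 95 9E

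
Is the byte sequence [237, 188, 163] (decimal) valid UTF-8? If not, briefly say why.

invalid (encodes a surrogate (U+D800–U+DFFF))

Structurally a 3-byte sequence; payload = 0xDF23.
But 0xDF23 is in U+D800–U+DFFF, the surrogate range. Surrogates are not Unicode scalar values and are forbidden in UTF-8.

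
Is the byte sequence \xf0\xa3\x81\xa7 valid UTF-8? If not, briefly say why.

Leading byte 0xF0 = 11110000 → 4-byte form.
Continuation bytes 0xA3=10100011, 0x81=10000001, 0xA7=10100111 all match 10xxxxxx.
Decoded value 0x23067 is ≥ 0x10000 (shortest form) and not a surrogate.

valid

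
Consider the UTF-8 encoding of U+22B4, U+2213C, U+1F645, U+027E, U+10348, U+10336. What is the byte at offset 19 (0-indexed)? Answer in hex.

U+22B4 → 3-byte form E2 8A B4 at offsets 0–2.
U+2213C → 4-byte form F0 A2 84 BC at offsets 3–6.
U+1F645 → 4-byte form F0 9F 99 85 at offsets 7–10.
U+027E → 2-byte form C9 BE at offsets 11–12.
U+10348 → 4-byte form F0 90 8D 88 at offsets 13–16.
U+10336 → 4-byte form F0 90 8C B6 at offsets 17–20.
Offset 19 falls in char 6's range; it's byte 3 of F0 90 8C B6 = 0x8C.

0x8C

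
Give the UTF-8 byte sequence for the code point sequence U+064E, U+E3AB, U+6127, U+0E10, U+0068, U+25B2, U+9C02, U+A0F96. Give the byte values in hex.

U+064E: 2-byte form → D9 8E.
U+E3AB: 3-byte form → EE 8E AB.
U+6127: 3-byte form → E6 84 A7.
U+0E10: 3-byte form → E0 B8 90.
U+0068: 1-byte form → 68.
U+25B2: 3-byte form → E2 96 B2.
U+9C02: 3-byte form → E9 B0 82.
U+A0F96: 4-byte form → F2 A0 BE 96.
Concatenated (22 bytes): D9 8E EE 8E AB E6 84 A7 E0 B8 90 68 E2 96 B2 E9 B0 82 F2 A0 BE 96.

D9 8E EE 8E AB E6 84 A7 E0 B8 90 68 E2 96 B2 E9 B0 82 F2 A0 BE 96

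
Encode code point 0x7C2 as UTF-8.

U+07C2 = 0x7C2 = 1986 decimal. In range U+0080–U+07FF → 2-byte form: 110xxxxx 10xxxxxx.
Binary (11 bits): 11111000010.
Split 5+6: 11111 | 000010.
Byte 1: 11011111 = 0xDF.
Byte 2: 10000010 = 0x82.

DF 82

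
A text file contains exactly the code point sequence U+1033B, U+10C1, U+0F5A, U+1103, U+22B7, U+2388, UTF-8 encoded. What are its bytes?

U+1033B: 4-byte form → F0 90 8C BB.
U+10C1: 3-byte form → E1 83 81.
U+0F5A: 3-byte form → E0 BD 9A.
U+1103: 3-byte form → E1 84 83.
U+22B7: 3-byte form → E2 8A B7.
U+2388: 3-byte form → E2 8E 88.
Concatenated (19 bytes): F0 90 8C BB E1 83 81 E0 BD 9A E1 84 83 E2 8A B7 E2 8E 88.

F0 90 8C BB E1 83 81 E0 BD 9A E1 84 83 E2 8A B7 E2 8E 88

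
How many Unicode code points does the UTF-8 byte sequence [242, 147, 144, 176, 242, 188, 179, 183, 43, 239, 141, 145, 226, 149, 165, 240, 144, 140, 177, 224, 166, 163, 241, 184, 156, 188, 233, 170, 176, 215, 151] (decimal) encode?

Byte at offset 0: 0xF2 = 11110010 → 4-byte char (#1). Advance 4.
Byte at offset 4: 0xF2 = 11110010 → 4-byte char (#2). Advance 4.
Byte at offset 8: 0x2B = 00101011 → 1-byte char (#3). Advance 1.
Byte at offset 9: 0xEF = 11101111 → 3-byte char (#4). Advance 3.
Byte at offset 12: 0xE2 = 11100010 → 3-byte char (#5). Advance 3.
Byte at offset 15: 0xF0 = 11110000 → 4-byte char (#6). Advance 4.
Byte at offset 19: 0xE0 = 11100000 → 3-byte char (#7). Advance 3.
Byte at offset 22: 0xF1 = 11110001 → 4-byte char (#8). Advance 4.
Byte at offset 26: 0xE9 = 11101001 → 3-byte char (#9). Advance 3.
Byte at offset 29: 0xD7 = 11010111 → 2-byte char (#10). Advance 2.
Reached end at offset 31 after 10 code points.

10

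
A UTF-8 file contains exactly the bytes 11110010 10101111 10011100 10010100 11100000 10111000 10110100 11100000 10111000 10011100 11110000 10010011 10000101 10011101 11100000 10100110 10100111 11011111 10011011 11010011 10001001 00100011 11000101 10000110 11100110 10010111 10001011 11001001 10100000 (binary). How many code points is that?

Byte at offset 0: 0xF2 = 11110010 → 4-byte char (#1). Advance 4.
Byte at offset 4: 0xE0 = 11100000 → 3-byte char (#2). Advance 3.
Byte at offset 7: 0xE0 = 11100000 → 3-byte char (#3). Advance 3.
Byte at offset 10: 0xF0 = 11110000 → 4-byte char (#4). Advance 4.
Byte at offset 14: 0xE0 = 11100000 → 3-byte char (#5). Advance 3.
Byte at offset 17: 0xDF = 11011111 → 2-byte char (#6). Advance 2.
Byte at offset 19: 0xD3 = 11010011 → 2-byte char (#7). Advance 2.
Byte at offset 21: 0x23 = 00100011 → 1-byte char (#8). Advance 1.
Byte at offset 22: 0xC5 = 11000101 → 2-byte char (#9). Advance 2.
Byte at offset 24: 0xE6 = 11100110 → 3-byte char (#10). Advance 3.
Byte at offset 27: 0xC9 = 11001001 → 2-byte char (#11). Advance 2.
Reached end at offset 29 after 11 code points.

11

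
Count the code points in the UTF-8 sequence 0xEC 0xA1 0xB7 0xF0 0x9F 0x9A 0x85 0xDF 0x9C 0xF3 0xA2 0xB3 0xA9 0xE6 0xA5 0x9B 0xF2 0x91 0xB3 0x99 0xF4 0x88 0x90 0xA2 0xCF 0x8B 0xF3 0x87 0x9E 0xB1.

9

Byte at offset 0: 0xEC = 11101100 → 3-byte char (#1). Advance 3.
Byte at offset 3: 0xF0 = 11110000 → 4-byte char (#2). Advance 4.
Byte at offset 7: 0xDF = 11011111 → 2-byte char (#3). Advance 2.
Byte at offset 9: 0xF3 = 11110011 → 4-byte char (#4). Advance 4.
Byte at offset 13: 0xE6 = 11100110 → 3-byte char (#5). Advance 3.
Byte at offset 16: 0xF2 = 11110010 → 4-byte char (#6). Advance 4.
Byte at offset 20: 0xF4 = 11110100 → 4-byte char (#7). Advance 4.
Byte at offset 24: 0xCF = 11001111 → 2-byte char (#8). Advance 2.
Byte at offset 26: 0xF3 = 11110011 → 4-byte char (#9). Advance 4.
Reached end at offset 30 after 9 code points.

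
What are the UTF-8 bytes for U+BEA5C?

U+BEA5C = 0xBEA5C = 780892 decimal. In range U+10000–U+10FFFF → 4-byte form: 11110xxx 10xxxxxx 10xxxxxx 10xxxxxx.
Binary (21 bits): 010111110101001011100.
Split 3+6+6+6: 010 | 111110 | 101001 | 011100.
Byte 1: 11110010 = 0xF2.
Byte 2: 10111110 = 0xBE.
Byte 3: 10101001 = 0xA9.
Byte 4: 10011100 = 0x9C.

F2 BE A9 9C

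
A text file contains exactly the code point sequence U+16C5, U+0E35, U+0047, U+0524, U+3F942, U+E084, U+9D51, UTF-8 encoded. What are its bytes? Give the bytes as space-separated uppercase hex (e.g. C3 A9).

E1 9B 85 E0 B8 B5 47 D4 A4 F0 BF A5 82 EE 82 84 E9 B5 91

U+16C5: 3-byte form → E1 9B 85.
U+0E35: 3-byte form → E0 B8 B5.
U+0047: 1-byte form → 47.
U+0524: 2-byte form → D4 A4.
U+3F942: 4-byte form → F0 BF A5 82.
U+E084: 3-byte form → EE 82 84.
U+9D51: 3-byte form → E9 B5 91.
Concatenated (19 bytes): E1 9B 85 E0 B8 B5 47 D4 A4 F0 BF A5 82 EE 82 84 E9 B5 91.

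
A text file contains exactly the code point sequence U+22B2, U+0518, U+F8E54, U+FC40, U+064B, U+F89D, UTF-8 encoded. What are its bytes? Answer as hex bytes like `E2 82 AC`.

E2 8A B2 D4 98 F3 B8 B9 94 EF B1 80 D9 8B EF A2 9D

U+22B2: 3-byte form → E2 8A B2.
U+0518: 2-byte form → D4 98.
U+F8E54: 4-byte form → F3 B8 B9 94.
U+FC40: 3-byte form → EF B1 80.
U+064B: 2-byte form → D9 8B.
U+F89D: 3-byte form → EF A2 9D.
Concatenated (17 bytes): E2 8A B2 D4 98 F3 B8 B9 94 EF B1 80 D9 8B EF A2 9D.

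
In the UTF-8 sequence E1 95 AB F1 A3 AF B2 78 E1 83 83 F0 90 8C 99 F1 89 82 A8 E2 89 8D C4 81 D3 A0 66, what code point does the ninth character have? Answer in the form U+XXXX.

Offset 0: leading byte 0xE1 = 11100001 → 3-byte char #1 = E1 95 AB.
Offset 3: leading byte 0xF1 = 11110001 → 4-byte char #2 = F1 A3 AF B2.
Offset 7: leading byte 0x78 = 01111000 → 1-byte char #3 = 78.
Offset 8: leading byte 0xE1 = 11100001 → 3-byte char #4 = E1 83 83.
Offset 11: leading byte 0xF0 = 11110000 → 4-byte char #5 = F0 90 8C 99.
Offset 15: leading byte 0xF1 = 11110001 → 4-byte char #6 = F1 89 82 A8.
Offset 19: leading byte 0xE2 = 11100010 → 3-byte char #7 = E2 89 8D.
Offset 22: leading byte 0xC4 = 11000100 → 2-byte char #8 = C4 81.
Offset 24: leading byte 0xD3 = 11010011 → 2-byte char #9 = D3 A0.
Leading byte 0xD3 = 11010011 matches 110xxxxx → 2-byte sequence.
Byte 1: 0xD3 = 11010011, payload 10011 (5 bits).
Byte 2: 0xA0 = 10100000 (10xxxxxx ✓), payload 100000.
Concatenate: 10011100000 = 0x4E0 (11 bits → U+04E0).

U+04E0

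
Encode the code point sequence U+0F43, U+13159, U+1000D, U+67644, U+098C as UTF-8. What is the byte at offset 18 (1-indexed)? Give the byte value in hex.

1-indexed offset 18 is 0-indexed offset 17.
U+0F43 → 3-byte form E0 BD 83 at offsets 0–2.
U+13159 → 4-byte form F0 93 85 99 at offsets 3–6.
U+1000D → 4-byte form F0 90 80 8D at offsets 7–10.
U+67644 → 4-byte form F1 A7 99 84 at offsets 11–14.
U+098C → 3-byte form E0 A6 8C at offsets 15–17.
Offset 17 falls in char 5's range; it's byte 3 of E0 A6 8C = 0x8C.

0x8C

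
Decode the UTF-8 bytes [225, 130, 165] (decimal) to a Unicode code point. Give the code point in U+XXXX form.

U+10A5

Leading byte 0xE1 = 11100001 matches 1110xxxx → 3-byte sequence.
Byte 1: 0xE1 = 11100001, payload 0001 (4 bits).
Byte 2: 0x82 = 10000010 (10xxxxxx ✓), payload 000010.
Byte 3: 0xA5 = 10100101 (10xxxxxx ✓), payload 100101.
Concatenate: 0001000010100101 = 0x10A5 (16 bits → U+10A5).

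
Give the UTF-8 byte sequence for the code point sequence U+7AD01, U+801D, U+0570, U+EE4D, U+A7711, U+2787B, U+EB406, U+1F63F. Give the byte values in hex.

U+7AD01: 4-byte form → F1 BA B4 81.
U+801D: 3-byte form → E8 80 9D.
U+0570: 2-byte form → D5 B0.
U+EE4D: 3-byte form → EE B9 8D.
U+A7711: 4-byte form → F2 A7 9C 91.
U+2787B: 4-byte form → F0 A7 A1 BB.
U+EB406: 4-byte form → F3 AB 90 86.
U+1F63F: 4-byte form → F0 9F 98 BF.
Concatenated (28 bytes): F1 BA B4 81 E8 80 9D D5 B0 EE B9 8D F2 A7 9C 91 F0 A7 A1 BB F3 AB 90 86 F0 9F 98 BF.

F1 BA B4 81 E8 80 9D D5 B0 EE B9 8D F2 A7 9C 91 F0 A7 A1 BB F3 AB 90 86 F0 9F 98 BF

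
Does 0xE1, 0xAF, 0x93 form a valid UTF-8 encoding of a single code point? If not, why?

Leading byte 0xE1 = 11100001 → 3-byte form.
Continuation bytes 0xAF=10101111, 0x93=10010011 all match 10xxxxxx.
Decoded value 0x1BD3 is ≥ 0x800 (shortest form) and not a surrogate.

valid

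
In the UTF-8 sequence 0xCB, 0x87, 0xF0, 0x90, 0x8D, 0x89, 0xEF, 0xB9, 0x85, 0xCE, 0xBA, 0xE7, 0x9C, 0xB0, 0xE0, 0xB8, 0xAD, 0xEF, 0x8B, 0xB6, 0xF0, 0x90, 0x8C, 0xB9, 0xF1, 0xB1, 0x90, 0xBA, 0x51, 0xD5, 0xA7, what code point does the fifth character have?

U+7730

Offset 0: leading byte 0xCB = 11001011 → 2-byte char #1 = CB 87.
Offset 2: leading byte 0xF0 = 11110000 → 4-byte char #2 = F0 90 8D 89.
Offset 6: leading byte 0xEF = 11101111 → 3-byte char #3 = EF B9 85.
Offset 9: leading byte 0xCE = 11001110 → 2-byte char #4 = CE BA.
Offset 11: leading byte 0xE7 = 11100111 → 3-byte char #5 = E7 9C B0.
Leading byte 0xE7 = 11100111 matches 1110xxxx → 3-byte sequence.
Byte 1: 0xE7 = 11100111, payload 0111 (4 bits).
Byte 2: 0x9C = 10011100 (10xxxxxx ✓), payload 011100.
Byte 3: 0xB0 = 10110000 (10xxxxxx ✓), payload 110000.
Concatenate: 0111011100110000 = 0x7730 (16 bits → U+7730).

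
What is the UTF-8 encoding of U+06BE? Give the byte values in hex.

U+06BE = 0x6BE = 1726 decimal. In range U+0080–U+07FF → 2-byte form: 110xxxxx 10xxxxxx.
Binary (11 bits): 11010111110.
Split 5+6: 11010 | 111110.
Byte 1: 11011010 = 0xDA.
Byte 2: 10111110 = 0xBE.

DA BE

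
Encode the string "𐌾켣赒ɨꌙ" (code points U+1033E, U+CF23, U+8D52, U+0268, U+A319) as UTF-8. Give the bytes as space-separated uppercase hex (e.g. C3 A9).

F0 90 8C BE EC BC A3 E8 B5 92 C9 A8 EA 8C 99

U+1033E: 4-byte form → F0 90 8C BE.
U+CF23: 3-byte form → EC BC A3.
U+8D52: 3-byte form → E8 B5 92.
U+0268: 2-byte form → C9 A8.
U+A319: 3-byte form → EA 8C 99.
Concatenated (15 bytes): F0 90 8C BE EC BC A3 E8 B5 92 C9 A8 EA 8C 99.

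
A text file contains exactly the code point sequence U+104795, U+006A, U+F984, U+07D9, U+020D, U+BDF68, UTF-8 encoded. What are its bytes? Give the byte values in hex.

F4 84 9E 95 6A EF A6 84 DF 99 C8 8D F2 BD BD A8

U+104795: 4-byte form → F4 84 9E 95.
U+006A: 1-byte form → 6A.
U+F984: 3-byte form → EF A6 84.
U+07D9: 2-byte form → DF 99.
U+020D: 2-byte form → C8 8D.
U+BDF68: 4-byte form → F2 BD BD A8.
Concatenated (16 bytes): F4 84 9E 95 6A EF A6 84 DF 99 C8 8D F2 BD BD A8.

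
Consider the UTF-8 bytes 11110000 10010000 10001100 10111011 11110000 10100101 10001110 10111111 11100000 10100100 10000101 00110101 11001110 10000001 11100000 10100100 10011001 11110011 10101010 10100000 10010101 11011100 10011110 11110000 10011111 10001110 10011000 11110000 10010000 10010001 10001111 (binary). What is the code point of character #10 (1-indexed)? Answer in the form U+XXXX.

Offset 0: leading byte 0xF0 = 11110000 → 4-byte char #1 = F0 90 8C BB.
Offset 4: leading byte 0xF0 = 11110000 → 4-byte char #2 = F0 A5 8E BF.
Offset 8: leading byte 0xE0 = 11100000 → 3-byte char #3 = E0 A4 85.
Offset 11: leading byte 0x35 = 00110101 → 1-byte char #4 = 35.
Offset 12: leading byte 0xCE = 11001110 → 2-byte char #5 = CE 81.
Offset 14: leading byte 0xE0 = 11100000 → 3-byte char #6 = E0 A4 99.
Offset 17: leading byte 0xF3 = 11110011 → 4-byte char #7 = F3 AA A0 95.
Offset 21: leading byte 0xDC = 11011100 → 2-byte char #8 = DC 9E.
Offset 23: leading byte 0xF0 = 11110000 → 4-byte char #9 = F0 9F 8E 98.
Offset 27: leading byte 0xF0 = 11110000 → 4-byte char #10 = F0 90 91 8F.
Leading byte 0xF0 = 11110000 matches 11110xxx → 4-byte sequence.
Byte 1: 0xF0 = 11110000, payload 000 (3 bits).
Byte 2: 0x90 = 10010000 (10xxxxxx ✓), payload 010000.
Byte 3: 0x91 = 10010001 (10xxxxxx ✓), payload 010001.
Byte 4: 0x8F = 10001111 (10xxxxxx ✓), payload 001111.
Concatenate: 000010000010001001111 = 0x1044F (21 bits → U+1044F).

U+1044F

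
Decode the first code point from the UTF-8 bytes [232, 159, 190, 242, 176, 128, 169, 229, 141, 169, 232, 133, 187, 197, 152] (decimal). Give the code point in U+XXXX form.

Offset 0: leading byte 0xE8 = 11101000 → 3-byte char #1 = E8 9F BE.
Leading byte 0xE8 = 11101000 matches 1110xxxx → 3-byte sequence.
Byte 1: 0xE8 = 11101000, payload 1000 (4 bits).
Byte 2: 0x9F = 10011111 (10xxxxxx ✓), payload 011111.
Byte 3: 0xBE = 10111110 (10xxxxxx ✓), payload 111110.
Concatenate: 1000011111111110 = 0x87FE (16 bits → U+87FE).

U+87FE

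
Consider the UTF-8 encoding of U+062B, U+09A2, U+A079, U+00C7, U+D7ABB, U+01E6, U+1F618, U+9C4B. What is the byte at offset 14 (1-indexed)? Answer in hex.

0xBB

1-indexed offset 14 is 0-indexed offset 13.
U+062B → 2-byte form D8 AB at offsets 0–1.
U+09A2 → 3-byte form E0 A6 A2 at offsets 2–4.
U+A079 → 3-byte form EA 81 B9 at offsets 5–7.
U+00C7 → 2-byte form C3 87 at offsets 8–9.
U+D7ABB → 4-byte form F3 97 AA BB at offsets 10–13.
Offset 13 falls in char 5's range; it's byte 4 of F3 97 AA BB = 0xBB.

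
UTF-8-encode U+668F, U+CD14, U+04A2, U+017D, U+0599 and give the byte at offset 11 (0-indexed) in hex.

0x99

U+668F → 3-byte form E6 9A 8F at offsets 0–2.
U+CD14 → 3-byte form EC B4 94 at offsets 3–5.
U+04A2 → 2-byte form D2 A2 at offsets 6–7.
U+017D → 2-byte form C5 BD at offsets 8–9.
U+0599 → 2-byte form D6 99 at offsets 10–11.
Offset 11 falls in char 5's range; it's byte 2 of D6 99 = 0x99.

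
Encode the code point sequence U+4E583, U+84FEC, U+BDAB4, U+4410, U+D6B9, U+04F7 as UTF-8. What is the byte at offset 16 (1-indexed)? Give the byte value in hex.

0xED

1-indexed offset 16 is 0-indexed offset 15.
U+4E583 → 4-byte form F1 8E 96 83 at offsets 0–3.
U+84FEC → 4-byte form F2 84 BF AC at offsets 4–7.
U+BDAB4 → 4-byte form F2 BD AA B4 at offsets 8–11.
U+4410 → 3-byte form E4 90 90 at offsets 12–14.
U+D6B9 → 3-byte form ED 9A B9 at offsets 15–17.
Offset 15 falls in char 5's range; it's byte 1 of ED 9A B9 = 0xED.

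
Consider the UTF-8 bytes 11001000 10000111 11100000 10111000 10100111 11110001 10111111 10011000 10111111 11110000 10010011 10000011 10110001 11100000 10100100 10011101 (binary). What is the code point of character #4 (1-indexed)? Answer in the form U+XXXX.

Offset 0: leading byte 0xC8 = 11001000 → 2-byte char #1 = C8 87.
Offset 2: leading byte 0xE0 = 11100000 → 3-byte char #2 = E0 B8 A7.
Offset 5: leading byte 0xF1 = 11110001 → 4-byte char #3 = F1 BF 98 BF.
Offset 9: leading byte 0xF0 = 11110000 → 4-byte char #4 = F0 93 83 B1.
Leading byte 0xF0 = 11110000 matches 11110xxx → 4-byte sequence.
Byte 1: 0xF0 = 11110000, payload 000 (3 bits).
Byte 2: 0x93 = 10010011 (10xxxxxx ✓), payload 010011.
Byte 3: 0x83 = 10000011 (10xxxxxx ✓), payload 000011.
Byte 4: 0xB1 = 10110001 (10xxxxxx ✓), payload 110001.
Concatenate: 000010011000011110001 = 0x130F1 (21 bits → U+130F1).

U+130F1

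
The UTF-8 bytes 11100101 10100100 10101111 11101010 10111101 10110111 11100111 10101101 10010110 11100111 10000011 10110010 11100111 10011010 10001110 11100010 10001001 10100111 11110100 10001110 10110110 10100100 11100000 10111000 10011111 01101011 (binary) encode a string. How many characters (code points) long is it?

9

Byte at offset 0: 0xE5 = 11100101 → 3-byte char (#1). Advance 3.
Byte at offset 3: 0xEA = 11101010 → 3-byte char (#2). Advance 3.
Byte at offset 6: 0xE7 = 11100111 → 3-byte char (#3). Advance 3.
Byte at offset 9: 0xE7 = 11100111 → 3-byte char (#4). Advance 3.
Byte at offset 12: 0xE7 = 11100111 → 3-byte char (#5). Advance 3.
Byte at offset 15: 0xE2 = 11100010 → 3-byte char (#6). Advance 3.
Byte at offset 18: 0xF4 = 11110100 → 4-byte char (#7). Advance 4.
Byte at offset 22: 0xE0 = 11100000 → 3-byte char (#8). Advance 3.
Byte at offset 25: 0x6B = 01101011 → 1-byte char (#9). Advance 1.
Reached end at offset 26 after 9 code points.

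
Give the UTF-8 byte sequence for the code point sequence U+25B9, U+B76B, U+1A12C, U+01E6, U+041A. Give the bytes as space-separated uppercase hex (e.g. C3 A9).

E2 96 B9 EB 9D AB F0 9A 84 AC C7 A6 D0 9A

U+25B9: 3-byte form → E2 96 B9.
U+B76B: 3-byte form → EB 9D AB.
U+1A12C: 4-byte form → F0 9A 84 AC.
U+01E6: 2-byte form → C7 A6.
U+041A: 2-byte form → D0 9A.
Concatenated (14 bytes): E2 96 B9 EB 9D AB F0 9A 84 AC C7 A6 D0 9A.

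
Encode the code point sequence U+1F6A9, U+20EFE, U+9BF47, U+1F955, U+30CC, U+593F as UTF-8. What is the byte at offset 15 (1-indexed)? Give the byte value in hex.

1-indexed offset 15 is 0-indexed offset 14.
U+1F6A9 → 4-byte form F0 9F 9A A9 at offsets 0–3.
U+20EFE → 4-byte form F0 A0 BB BE at offsets 4–7.
U+9BF47 → 4-byte form F2 9B BD 87 at offsets 8–11.
U+1F955 → 4-byte form F0 9F A5 95 at offsets 12–15.
Offset 14 falls in char 4's range; it's byte 3 of F0 9F A5 95 = 0xA5.

0xA5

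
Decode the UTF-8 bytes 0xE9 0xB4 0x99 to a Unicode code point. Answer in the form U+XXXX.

Leading byte 0xE9 = 11101001 matches 1110xxxx → 3-byte sequence.
Byte 1: 0xE9 = 11101001, payload 1001 (4 bits).
Byte 2: 0xB4 = 10110100 (10xxxxxx ✓), payload 110100.
Byte 3: 0x99 = 10011001 (10xxxxxx ✓), payload 011001.
Concatenate: 1001110100011001 = 0x9D19 (16 bits → U+9D19).

U+9D19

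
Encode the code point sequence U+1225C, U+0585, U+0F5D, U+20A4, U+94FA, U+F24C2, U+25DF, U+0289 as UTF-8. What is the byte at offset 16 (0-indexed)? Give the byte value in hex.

0xB2

U+1225C → 4-byte form F0 92 89 9C at offsets 0–3.
U+0585 → 2-byte form D6 85 at offsets 4–5.
U+0F5D → 3-byte form E0 BD 9D at offsets 6–8.
U+20A4 → 3-byte form E2 82 A4 at offsets 9–11.
U+94FA → 3-byte form E9 93 BA at offsets 12–14.
U+F24C2 → 4-byte form F3 B2 93 82 at offsets 15–18.
Offset 16 falls in char 6's range; it's byte 2 of F3 B2 93 82 = 0xB2.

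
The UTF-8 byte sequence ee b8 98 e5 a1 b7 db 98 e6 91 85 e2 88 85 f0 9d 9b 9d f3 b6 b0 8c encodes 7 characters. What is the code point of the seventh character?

U+F6C0C

Offset 0: leading byte 0xEE = 11101110 → 3-byte char #1 = EE B8 98.
Offset 3: leading byte 0xE5 = 11100101 → 3-byte char #2 = E5 A1 B7.
Offset 6: leading byte 0xDB = 11011011 → 2-byte char #3 = DB 98.
Offset 8: leading byte 0xE6 = 11100110 → 3-byte char #4 = E6 91 85.
Offset 11: leading byte 0xE2 = 11100010 → 3-byte char #5 = E2 88 85.
Offset 14: leading byte 0xF0 = 11110000 → 4-byte char #6 = F0 9D 9B 9D.
Offset 18: leading byte 0xF3 = 11110011 → 4-byte char #7 = F3 B6 B0 8C.
Leading byte 0xF3 = 11110011 matches 11110xxx → 4-byte sequence.
Byte 1: 0xF3 = 11110011, payload 011 (3 bits).
Byte 2: 0xB6 = 10110110 (10xxxxxx ✓), payload 110110.
Byte 3: 0xB0 = 10110000 (10xxxxxx ✓), payload 110000.
Byte 4: 0x8C = 10001100 (10xxxxxx ✓), payload 001100.
Concatenate: 011110110110000001100 = 0xF6C0C (21 bits → U+F6C0C).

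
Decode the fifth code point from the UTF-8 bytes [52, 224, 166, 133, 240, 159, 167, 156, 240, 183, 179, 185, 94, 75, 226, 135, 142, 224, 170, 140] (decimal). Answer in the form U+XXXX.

U+005E

Offset 0: leading byte 0x34 = 00110100 → 1-byte char #1 = 34.
Offset 1: leading byte 0xE0 = 11100000 → 3-byte char #2 = E0 A6 85.
Offset 4: leading byte 0xF0 = 11110000 → 4-byte char #3 = F0 9F A7 9C.
Offset 8: leading byte 0xF0 = 11110000 → 4-byte char #4 = F0 B7 B3 B9.
Offset 12: leading byte 0x5E = 01011110 → 1-byte char #5 = 5E.
Leading byte 0x5E = 01011110 matches 0xxxxxxx → 1-byte sequence.
Byte 1: 0x5E = 01011110, payload 1011110 (7 bits).
Concatenate: 1011110 = 0x5E (7 bits → U+005E).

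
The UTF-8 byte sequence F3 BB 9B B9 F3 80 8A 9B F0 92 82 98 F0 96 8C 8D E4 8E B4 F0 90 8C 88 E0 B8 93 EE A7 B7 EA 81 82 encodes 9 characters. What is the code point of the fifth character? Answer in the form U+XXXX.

Offset 0: leading byte 0xF3 = 11110011 → 4-byte char #1 = F3 BB 9B B9.
Offset 4: leading byte 0xF3 = 11110011 → 4-byte char #2 = F3 80 8A 9B.
Offset 8: leading byte 0xF0 = 11110000 → 4-byte char #3 = F0 92 82 98.
Offset 12: leading byte 0xF0 = 11110000 → 4-byte char #4 = F0 96 8C 8D.
Offset 16: leading byte 0xE4 = 11100100 → 3-byte char #5 = E4 8E B4.
Leading byte 0xE4 = 11100100 matches 1110xxxx → 3-byte sequence.
Byte 1: 0xE4 = 11100100, payload 0100 (4 bits).
Byte 2: 0x8E = 10001110 (10xxxxxx ✓), payload 001110.
Byte 3: 0xB4 = 10110100 (10xxxxxx ✓), payload 110100.
Concatenate: 0100001110110100 = 0x43B4 (16 bits → U+43B4).

U+43B4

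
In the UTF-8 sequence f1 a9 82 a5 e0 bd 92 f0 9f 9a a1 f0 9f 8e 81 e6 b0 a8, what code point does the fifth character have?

Offset 0: leading byte 0xF1 = 11110001 → 4-byte char #1 = F1 A9 82 A5.
Offset 4: leading byte 0xE0 = 11100000 → 3-byte char #2 = E0 BD 92.
Offset 7: leading byte 0xF0 = 11110000 → 4-byte char #3 = F0 9F 9A A1.
Offset 11: leading byte 0xF0 = 11110000 → 4-byte char #4 = F0 9F 8E 81.
Offset 15: leading byte 0xE6 = 11100110 → 3-byte char #5 = E6 B0 A8.
Leading byte 0xE6 = 11100110 matches 1110xxxx → 3-byte sequence.
Byte 1: 0xE6 = 11100110, payload 0110 (4 bits).
Byte 2: 0xB0 = 10110000 (10xxxxxx ✓), payload 110000.
Byte 3: 0xA8 = 10101000 (10xxxxxx ✓), payload 101000.
Concatenate: 0110110000101000 = 0x6C28 (16 bits → U+6C28).

U+6C28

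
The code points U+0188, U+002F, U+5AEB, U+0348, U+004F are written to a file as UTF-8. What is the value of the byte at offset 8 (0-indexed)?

0x4F

U+0188 → 2-byte form C6 88 at offsets 0–1.
U+002F → 1-byte form 2F at offsets 2–2.
U+5AEB → 3-byte form E5 AB AB at offsets 3–5.
U+0348 → 2-byte form CD 88 at offsets 6–7.
U+004F → 1-byte form 4F at offsets 8–8.
Offset 8 falls in char 5's range; it's byte 1 of 4F = 0x4F.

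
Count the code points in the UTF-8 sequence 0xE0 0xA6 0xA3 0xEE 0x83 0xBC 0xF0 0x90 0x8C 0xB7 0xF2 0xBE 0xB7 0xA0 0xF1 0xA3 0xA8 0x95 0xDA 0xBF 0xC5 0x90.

Byte at offset 0: 0xE0 = 11100000 → 3-byte char (#1). Advance 3.
Byte at offset 3: 0xEE = 11101110 → 3-byte char (#2). Advance 3.
Byte at offset 6: 0xF0 = 11110000 → 4-byte char (#3). Advance 4.
Byte at offset 10: 0xF2 = 11110010 → 4-byte char (#4). Advance 4.
Byte at offset 14: 0xF1 = 11110001 → 4-byte char (#5). Advance 4.
Byte at offset 18: 0xDA = 11011010 → 2-byte char (#6). Advance 2.
Byte at offset 20: 0xC5 = 11000101 → 2-byte char (#7). Advance 2.
Reached end at offset 22 after 7 code points.

7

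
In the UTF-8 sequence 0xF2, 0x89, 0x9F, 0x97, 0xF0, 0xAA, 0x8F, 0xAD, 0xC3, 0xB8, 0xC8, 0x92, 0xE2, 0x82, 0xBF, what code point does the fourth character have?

U+0212

Offset 0: leading byte 0xF2 = 11110010 → 4-byte char #1 = F2 89 9F 97.
Offset 4: leading byte 0xF0 = 11110000 → 4-byte char #2 = F0 AA 8F AD.
Offset 8: leading byte 0xC3 = 11000011 → 2-byte char #3 = C3 B8.
Offset 10: leading byte 0xC8 = 11001000 → 2-byte char #4 = C8 92.
Leading byte 0xC8 = 11001000 matches 110xxxxx → 2-byte sequence.
Byte 1: 0xC8 = 11001000, payload 01000 (5 bits).
Byte 2: 0x92 = 10010010 (10xxxxxx ✓), payload 010010.
Concatenate: 01000010010 = 0x212 (11 bits → U+0212).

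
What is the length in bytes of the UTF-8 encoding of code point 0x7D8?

U+07D8 = 0x7D8. UTF-8 uses 1 byte below 0x80, 2 below 0x800, 3 below 0x10000, 4 up to 0x10FFFF. 0x7D8 is in U+0080–U+07FF → 2 bytes.

2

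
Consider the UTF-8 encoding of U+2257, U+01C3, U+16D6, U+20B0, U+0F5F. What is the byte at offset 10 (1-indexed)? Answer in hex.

1-indexed offset 10 is 0-indexed offset 9.
U+2257 → 3-byte form E2 89 97 at offsets 0–2.
U+01C3 → 2-byte form C7 83 at offsets 3–4.
U+16D6 → 3-byte form E1 9B 96 at offsets 5–7.
U+20B0 → 3-byte form E2 82 B0 at offsets 8–10.
Offset 9 falls in char 4's range; it's byte 2 of E2 82 B0 = 0x82.

0x82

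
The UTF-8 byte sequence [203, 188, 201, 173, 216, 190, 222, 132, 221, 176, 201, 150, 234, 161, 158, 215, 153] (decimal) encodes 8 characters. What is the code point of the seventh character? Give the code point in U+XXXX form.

Offset 0: leading byte 0xCB = 11001011 → 2-byte char #1 = CB BC.
Offset 2: leading byte 0xC9 = 11001001 → 2-byte char #2 = C9 AD.
Offset 4: leading byte 0xD8 = 11011000 → 2-byte char #3 = D8 BE.
Offset 6: leading byte 0xDE = 11011110 → 2-byte char #4 = DE 84.
Offset 8: leading byte 0xDD = 11011101 → 2-byte char #5 = DD B0.
Offset 10: leading byte 0xC9 = 11001001 → 2-byte char #6 = C9 96.
Offset 12: leading byte 0xEA = 11101010 → 3-byte char #7 = EA A1 9E.
Leading byte 0xEA = 11101010 matches 1110xxxx → 3-byte sequence.
Byte 1: 0xEA = 11101010, payload 1010 (4 bits).
Byte 2: 0xA1 = 10100001 (10xxxxxx ✓), payload 100001.
Byte 3: 0x9E = 10011110 (10xxxxxx ✓), payload 011110.
Concatenate: 1010100001011110 = 0xA85E (16 bits → U+A85E).

U+A85E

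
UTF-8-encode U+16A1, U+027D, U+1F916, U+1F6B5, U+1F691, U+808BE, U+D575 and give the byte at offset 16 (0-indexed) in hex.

0x91

U+16A1 → 3-byte form E1 9A A1 at offsets 0–2.
U+027D → 2-byte form C9 BD at offsets 3–4.
U+1F916 → 4-byte form F0 9F A4 96 at offsets 5–8.
U+1F6B5 → 4-byte form F0 9F 9A B5 at offsets 9–12.
U+1F691 → 4-byte form F0 9F 9A 91 at offsets 13–16.
Offset 16 falls in char 5's range; it's byte 4 of F0 9F 9A 91 = 0x91.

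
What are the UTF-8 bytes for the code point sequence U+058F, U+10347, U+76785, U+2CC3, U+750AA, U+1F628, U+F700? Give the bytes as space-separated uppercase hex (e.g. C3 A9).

U+058F: 2-byte form → D6 8F.
U+10347: 4-byte form → F0 90 8D 87.
U+76785: 4-byte form → F1 B6 9E 85.
U+2CC3: 3-byte form → E2 B3 83.
U+750AA: 4-byte form → F1 B5 82 AA.
U+1F628: 4-byte form → F0 9F 98 A8.
U+F700: 3-byte form → EF 9C 80.
Concatenated (24 bytes): D6 8F F0 90 8D 87 F1 B6 9E 85 E2 B3 83 F1 B5 82 AA F0 9F 98 A8 EF 9C 80.

D6 8F F0 90 8D 87 F1 B6 9E 85 E2 B3 83 F1 B5 82 AA F0 9F 98 A8 EF 9C 80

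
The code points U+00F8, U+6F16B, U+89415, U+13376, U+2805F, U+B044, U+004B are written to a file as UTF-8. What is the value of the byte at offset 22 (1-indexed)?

0x4B

1-indexed offset 22 is 0-indexed offset 21.
U+00F8 → 2-byte form C3 B8 at offsets 0–1.
U+6F16B → 4-byte form F1 AF 85 AB at offsets 2–5.
U+89415 → 4-byte form F2 89 90 95 at offsets 6–9.
U+13376 → 4-byte form F0 93 8D B6 at offsets 10–13.
U+2805F → 4-byte form F0 A8 81 9F at offsets 14–17.
U+B044 → 3-byte form EB 81 84 at offsets 18–20.
U+004B → 1-byte form 4B at offsets 21–21.
Offset 21 falls in char 7's range; it's byte 1 of 4B = 0x4B.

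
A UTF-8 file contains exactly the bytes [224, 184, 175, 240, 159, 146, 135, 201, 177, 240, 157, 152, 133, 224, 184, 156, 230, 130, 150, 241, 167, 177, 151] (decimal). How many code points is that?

Byte at offset 0: 0xE0 = 11100000 → 3-byte char (#1). Advance 3.
Byte at offset 3: 0xF0 = 11110000 → 4-byte char (#2). Advance 4.
Byte at offset 7: 0xC9 = 11001001 → 2-byte char (#3). Advance 2.
Byte at offset 9: 0xF0 = 11110000 → 4-byte char (#4). Advance 4.
Byte at offset 13: 0xE0 = 11100000 → 3-byte char (#5). Advance 3.
Byte at offset 16: 0xE6 = 11100110 → 3-byte char (#6). Advance 3.
Byte at offset 19: 0xF1 = 11110001 → 4-byte char (#7). Advance 4.
Reached end at offset 23 after 7 code points.

7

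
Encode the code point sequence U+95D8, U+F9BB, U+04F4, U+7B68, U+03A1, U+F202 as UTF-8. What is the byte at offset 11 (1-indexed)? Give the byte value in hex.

1-indexed offset 11 is 0-indexed offset 10.
U+95D8 → 3-byte form E9 97 98 at offsets 0–2.
U+F9BB → 3-byte form EF A6 BB at offsets 3–5.
U+04F4 → 2-byte form D3 B4 at offsets 6–7.
U+7B68 → 3-byte form E7 AD A8 at offsets 8–10.
Offset 10 falls in char 4's range; it's byte 3 of E7 AD A8 = 0xA8.

0xA8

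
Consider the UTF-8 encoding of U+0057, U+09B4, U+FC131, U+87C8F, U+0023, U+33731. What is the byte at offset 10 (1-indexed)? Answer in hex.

0x87

1-indexed offset 10 is 0-indexed offset 9.
U+0057 → 1-byte form 57 at offsets 0–0.
U+09B4 → 3-byte form E0 A6 B4 at offsets 1–3.
U+FC131 → 4-byte form F3 BC 84 B1 at offsets 4–7.
U+87C8F → 4-byte form F2 87 B2 8F at offsets 8–11.
Offset 9 falls in char 4's range; it's byte 2 of F2 87 B2 8F = 0x87.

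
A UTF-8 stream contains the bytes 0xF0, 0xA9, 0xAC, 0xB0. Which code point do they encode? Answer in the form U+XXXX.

Leading byte 0xF0 = 11110000 matches 11110xxx → 4-byte sequence.
Byte 1: 0xF0 = 11110000, payload 000 (3 bits).
Byte 2: 0xA9 = 10101001 (10xxxxxx ✓), payload 101001.
Byte 3: 0xAC = 10101100 (10xxxxxx ✓), payload 101100.
Byte 4: 0xB0 = 10110000 (10xxxxxx ✓), payload 110000.
Concatenate: 000101001101100110000 = 0x29B30 (21 bits → U+29B30).

U+29B30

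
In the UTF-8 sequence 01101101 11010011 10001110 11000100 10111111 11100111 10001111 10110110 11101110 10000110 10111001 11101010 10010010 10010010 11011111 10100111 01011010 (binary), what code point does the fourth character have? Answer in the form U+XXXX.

U+73F6

Offset 0: leading byte 0x6D = 01101101 → 1-byte char #1 = 6D.
Offset 1: leading byte 0xD3 = 11010011 → 2-byte char #2 = D3 8E.
Offset 3: leading byte 0xC4 = 11000100 → 2-byte char #3 = C4 BF.
Offset 5: leading byte 0xE7 = 11100111 → 3-byte char #4 = E7 8F B6.
Leading byte 0xE7 = 11100111 matches 1110xxxx → 3-byte sequence.
Byte 1: 0xE7 = 11100111, payload 0111 (4 bits).
Byte 2: 0x8F = 10001111 (10xxxxxx ✓), payload 001111.
Byte 3: 0xB6 = 10110110 (10xxxxxx ✓), payload 110110.
Concatenate: 0111001111110110 = 0x73F6 (16 bits → U+73F6).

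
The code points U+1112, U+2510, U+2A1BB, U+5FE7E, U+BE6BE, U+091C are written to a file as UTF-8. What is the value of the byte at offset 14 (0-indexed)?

0xF2

U+1112 → 3-byte form E1 84 92 at offsets 0–2.
U+2510 → 3-byte form E2 94 90 at offsets 3–5.
U+2A1BB → 4-byte form F0 AA 86 BB at offsets 6–9.
U+5FE7E → 4-byte form F1 9F B9 BE at offsets 10–13.
U+BE6BE → 4-byte form F2 BE 9A BE at offsets 14–17.
Offset 14 falls in char 5's range; it's byte 1 of F2 BE 9A BE = 0xF2.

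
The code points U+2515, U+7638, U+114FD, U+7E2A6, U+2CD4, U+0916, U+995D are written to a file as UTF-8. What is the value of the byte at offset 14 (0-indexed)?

0xE2

U+2515 → 3-byte form E2 94 95 at offsets 0–2.
U+7638 → 3-byte form E7 98 B8 at offsets 3–5.
U+114FD → 4-byte form F0 91 93 BD at offsets 6–9.
U+7E2A6 → 4-byte form F1 BE 8A A6 at offsets 10–13.
U+2CD4 → 3-byte form E2 B3 94 at offsets 14–16.
Offset 14 falls in char 5's range; it's byte 1 of E2 B3 94 = 0xE2.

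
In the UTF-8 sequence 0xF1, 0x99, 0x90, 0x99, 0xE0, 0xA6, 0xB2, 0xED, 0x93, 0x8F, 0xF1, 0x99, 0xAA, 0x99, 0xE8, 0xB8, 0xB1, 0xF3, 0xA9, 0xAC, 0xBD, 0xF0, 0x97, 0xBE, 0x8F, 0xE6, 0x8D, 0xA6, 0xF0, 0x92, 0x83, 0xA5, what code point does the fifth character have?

Offset 0: leading byte 0xF1 = 11110001 → 4-byte char #1 = F1 99 90 99.
Offset 4: leading byte 0xE0 = 11100000 → 3-byte char #2 = E0 A6 B2.
Offset 7: leading byte 0xED = 11101101 → 3-byte char #3 = ED 93 8F.
Offset 10: leading byte 0xF1 = 11110001 → 4-byte char #4 = F1 99 AA 99.
Offset 14: leading byte 0xE8 = 11101000 → 3-byte char #5 = E8 B8 B1.
Leading byte 0xE8 = 11101000 matches 1110xxxx → 3-byte sequence.
Byte 1: 0xE8 = 11101000, payload 1000 (4 bits).
Byte 2: 0xB8 = 10111000 (10xxxxxx ✓), payload 111000.
Byte 3: 0xB1 = 10110001 (10xxxxxx ✓), payload 110001.
Concatenate: 1000111000110001 = 0x8E31 (16 bits → U+8E31).

U+8E31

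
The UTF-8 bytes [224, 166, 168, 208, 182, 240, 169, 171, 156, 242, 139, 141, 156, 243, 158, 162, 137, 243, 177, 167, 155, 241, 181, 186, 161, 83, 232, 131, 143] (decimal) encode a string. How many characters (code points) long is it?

9

Byte at offset 0: 0xE0 = 11100000 → 3-byte char (#1). Advance 3.
Byte at offset 3: 0xD0 = 11010000 → 2-byte char (#2). Advance 2.
Byte at offset 5: 0xF0 = 11110000 → 4-byte char (#3). Advance 4.
Byte at offset 9: 0xF2 = 11110010 → 4-byte char (#4). Advance 4.
Byte at offset 13: 0xF3 = 11110011 → 4-byte char (#5). Advance 4.
Byte at offset 17: 0xF3 = 11110011 → 4-byte char (#6). Advance 4.
Byte at offset 21: 0xF1 = 11110001 → 4-byte char (#7). Advance 4.
Byte at offset 25: 0x53 = 01010011 → 1-byte char (#8). Advance 1.
Byte at offset 26: 0xE8 = 11101000 → 3-byte char (#9). Advance 3.
Reached end at offset 29 after 9 code points.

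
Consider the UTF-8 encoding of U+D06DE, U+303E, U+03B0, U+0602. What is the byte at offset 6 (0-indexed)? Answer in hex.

U+D06DE → 4-byte form F3 90 9B 9E at offsets 0–3.
U+303E → 3-byte form E3 80 BE at offsets 4–6.
Offset 6 falls in char 2's range; it's byte 3 of E3 80 BE = 0xBE.

0xBE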